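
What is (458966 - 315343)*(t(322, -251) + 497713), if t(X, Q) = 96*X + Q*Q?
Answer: 84971100998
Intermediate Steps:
t(X, Q) = Q² + 96*X (t(X, Q) = 96*X + Q² = Q² + 96*X)
(458966 - 315343)*(t(322, -251) + 497713) = (458966 - 315343)*(((-251)² + 96*322) + 497713) = 143623*((63001 + 30912) + 497713) = 143623*(93913 + 497713) = 143623*591626 = 84971100998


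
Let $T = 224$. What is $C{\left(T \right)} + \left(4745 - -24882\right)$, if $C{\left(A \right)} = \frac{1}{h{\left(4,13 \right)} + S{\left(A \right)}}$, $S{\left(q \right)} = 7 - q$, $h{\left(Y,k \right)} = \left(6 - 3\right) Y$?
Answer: $\frac{6073534}{205} \approx 29627.0$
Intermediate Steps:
$h{\left(Y,k \right)} = 3 Y$
$C{\left(A \right)} = \frac{1}{19 - A}$ ($C{\left(A \right)} = \frac{1}{3 \cdot 4 - \left(-7 + A\right)} = \frac{1}{12 - \left(-7 + A\right)} = \frac{1}{19 - A}$)
$C{\left(T \right)} + \left(4745 - -24882\right) = - \frac{1}{-19 + 224} + \left(4745 - -24882\right) = - \frac{1}{205} + \left(4745 + 24882\right) = \left(-1\right) \frac{1}{205} + 29627 = - \frac{1}{205} + 29627 = \frac{6073534}{205}$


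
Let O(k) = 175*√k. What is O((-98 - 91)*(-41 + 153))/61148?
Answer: 3675*I*√3/15287 ≈ 0.41639*I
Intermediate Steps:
O((-98 - 91)*(-41 + 153))/61148 = (175*√((-98 - 91)*(-41 + 153)))/61148 = (175*√(-189*112))*(1/61148) = (175*√(-21168))*(1/61148) = (175*(84*I*√3))*(1/61148) = (14700*I*√3)*(1/61148) = 3675*I*√3/15287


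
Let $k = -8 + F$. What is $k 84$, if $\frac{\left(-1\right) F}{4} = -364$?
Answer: $121632$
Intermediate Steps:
$F = 1456$ ($F = \left(-4\right) \left(-364\right) = 1456$)
$k = 1448$ ($k = -8 + 1456 = 1448$)
$k 84 = 1448 \cdot 84 = 121632$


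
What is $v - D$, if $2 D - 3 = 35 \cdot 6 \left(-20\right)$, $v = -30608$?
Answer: $- \frac{57019}{2} \approx -28510.0$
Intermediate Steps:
$D = - \frac{4197}{2}$ ($D = \frac{3}{2} + \frac{35 \cdot 6 \left(-20\right)}{2} = \frac{3}{2} + \frac{210 \left(-20\right)}{2} = \frac{3}{2} + \frac{1}{2} \left(-4200\right) = \frac{3}{2} - 2100 = - \frac{4197}{2} \approx -2098.5$)
$v - D = -30608 - - \frac{4197}{2} = -30608 + \frac{4197}{2} = - \frac{57019}{2}$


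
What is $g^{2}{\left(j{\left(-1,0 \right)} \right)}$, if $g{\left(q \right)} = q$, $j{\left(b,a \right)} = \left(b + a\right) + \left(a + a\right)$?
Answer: $1$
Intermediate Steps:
$j{\left(b,a \right)} = b + 3 a$ ($j{\left(b,a \right)} = \left(a + b\right) + 2 a = b + 3 a$)
$g^{2}{\left(j{\left(-1,0 \right)} \right)} = \left(-1 + 3 \cdot 0\right)^{2} = \left(-1 + 0\right)^{2} = \left(-1\right)^{2} = 1$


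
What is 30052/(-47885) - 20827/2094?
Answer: -1060229783/100271190 ≈ -10.574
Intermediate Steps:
30052/(-47885) - 20827/2094 = 30052*(-1/47885) - 20827*1/2094 = -30052/47885 - 20827/2094 = -1060229783/100271190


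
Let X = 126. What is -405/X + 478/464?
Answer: -3547/1624 ≈ -2.1841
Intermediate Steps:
-405/X + 478/464 = -405/126 + 478/464 = -405*1/126 + 478*(1/464) = -45/14 + 239/232 = -3547/1624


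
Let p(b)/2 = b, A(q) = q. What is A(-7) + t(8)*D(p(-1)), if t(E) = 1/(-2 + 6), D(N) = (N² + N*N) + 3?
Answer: -17/4 ≈ -4.2500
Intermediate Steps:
p(b) = 2*b
D(N) = 3 + 2*N² (D(N) = (N² + N²) + 3 = 2*N² + 3 = 3 + 2*N²)
t(E) = ¼ (t(E) = 1/4 = ¼)
A(-7) + t(8)*D(p(-1)) = -7 + (3 + 2*(2*(-1))²)/4 = -7 + (3 + 2*(-2)²)/4 = -7 + (3 + 2*4)/4 = -7 + (3 + 8)/4 = -7 + (¼)*11 = -7 + 11/4 = -17/4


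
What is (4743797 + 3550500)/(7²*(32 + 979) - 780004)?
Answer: -8294297/730465 ≈ -11.355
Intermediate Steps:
(4743797 + 3550500)/(7²*(32 + 979) - 780004) = 8294297/(49*1011 - 780004) = 8294297/(49539 - 780004) = 8294297/(-730465) = 8294297*(-1/730465) = -8294297/730465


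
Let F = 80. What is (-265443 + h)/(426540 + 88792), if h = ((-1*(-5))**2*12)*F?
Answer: -241443/515332 ≈ -0.46852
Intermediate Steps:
h = 24000 (h = ((-1*(-5))**2*12)*80 = (5**2*12)*80 = (25*12)*80 = 300*80 = 24000)
(-265443 + h)/(426540 + 88792) = (-265443 + 24000)/(426540 + 88792) = -241443/515332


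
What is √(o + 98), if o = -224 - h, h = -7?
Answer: I*√119 ≈ 10.909*I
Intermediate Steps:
o = -217 (o = -224 - 1*(-7) = -224 + 7 = -217)
√(o + 98) = √(-217 + 98) = √(-119) = I*√119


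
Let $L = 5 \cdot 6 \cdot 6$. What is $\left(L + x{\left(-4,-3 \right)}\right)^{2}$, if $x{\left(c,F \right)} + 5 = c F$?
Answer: $34969$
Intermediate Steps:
$L = 180$ ($L = 30 \cdot 6 = 180$)
$x{\left(c,F \right)} = -5 + F c$ ($x{\left(c,F \right)} = -5 + c F = -5 + F c$)
$\left(L + x{\left(-4,-3 \right)}\right)^{2} = \left(180 - -7\right)^{2} = \left(180 + \left(-5 + 12\right)\right)^{2} = \left(180 + 7\right)^{2} = 187^{2} = 34969$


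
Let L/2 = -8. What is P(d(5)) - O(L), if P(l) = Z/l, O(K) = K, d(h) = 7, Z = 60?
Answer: 172/7 ≈ 24.571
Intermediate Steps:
L = -16 (L = 2*(-8) = -16)
P(l) = 60/l
P(d(5)) - O(L) = 60/7 - 1*(-16) = 60*(1/7) + 16 = 60/7 + 16 = 172/7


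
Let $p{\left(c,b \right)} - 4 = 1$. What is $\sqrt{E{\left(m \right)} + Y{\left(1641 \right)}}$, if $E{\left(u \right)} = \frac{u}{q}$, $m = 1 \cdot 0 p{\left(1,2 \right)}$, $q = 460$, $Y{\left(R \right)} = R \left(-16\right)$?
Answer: $4 i \sqrt{1641} \approx 162.04 i$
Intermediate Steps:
$Y{\left(R \right)} = - 16 R$
$p{\left(c,b \right)} = 5$ ($p{\left(c,b \right)} = 4 + 1 = 5$)
$m = 0$ ($m = 1 \cdot 0 \cdot 5 = 0 \cdot 5 = 0$)
$E{\left(u \right)} = \frac{u}{460}$
$\sqrt{E{\left(m \right)} + Y{\left(1641 \right)}} = \sqrt{\frac{1}{460} \cdot 0 - 26256} = \sqrt{0 - 26256} = \sqrt{-26256} = 4 i \sqrt{1641}$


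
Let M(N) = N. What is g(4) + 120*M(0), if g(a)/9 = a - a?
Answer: 0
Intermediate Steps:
g(a) = 0 (g(a) = 9*(a - a) = 9*0 = 0)
g(4) + 120*M(0) = 0 + 120*0 = 0 + 0 = 0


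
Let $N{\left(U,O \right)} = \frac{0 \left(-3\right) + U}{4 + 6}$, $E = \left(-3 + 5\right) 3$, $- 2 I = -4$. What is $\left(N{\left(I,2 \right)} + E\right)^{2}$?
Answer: $\frac{961}{25} \approx 38.44$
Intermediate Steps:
$I = 2$ ($I = \left(- \frac{1}{2}\right) \left(-4\right) = 2$)
$E = 6$ ($E = 2 \cdot 3 = 6$)
$N{\left(U,O \right)} = \frac{U}{10}$ ($N{\left(U,O \right)} = \frac{0 + U}{10} = U \frac{1}{10} = \frac{U}{10}$)
$\left(N{\left(I,2 \right)} + E\right)^{2} = \left(\frac{1}{10} \cdot 2 + 6\right)^{2} = \left(\frac{1}{5} + 6\right)^{2} = \left(\frac{31}{5}\right)^{2} = \frac{961}{25}$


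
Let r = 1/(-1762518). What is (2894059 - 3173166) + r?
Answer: -491931111427/1762518 ≈ -2.7911e+5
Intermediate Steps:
r = -1/1762518 ≈ -5.6737e-7
(2894059 - 3173166) + r = (2894059 - 3173166) - 1/1762518 = -279107 - 1/1762518 = -491931111427/1762518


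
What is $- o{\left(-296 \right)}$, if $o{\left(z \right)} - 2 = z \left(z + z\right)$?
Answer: $-175234$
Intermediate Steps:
$o{\left(z \right)} = 2 + 2 z^{2}$ ($o{\left(z \right)} = 2 + z \left(z + z\right) = 2 + z 2 z = 2 + 2 z^{2}$)
$- o{\left(-296 \right)} = - (2 + 2 \left(-296\right)^{2}) = - (2 + 2 \cdot 87616) = - (2 + 175232) = \left(-1\right) 175234 = -175234$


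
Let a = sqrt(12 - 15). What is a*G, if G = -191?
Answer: -191*I*sqrt(3) ≈ -330.82*I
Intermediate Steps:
a = I*sqrt(3) (a = sqrt(-3) = I*sqrt(3) ≈ 1.732*I)
a*G = (I*sqrt(3))*(-191) = -191*I*sqrt(3)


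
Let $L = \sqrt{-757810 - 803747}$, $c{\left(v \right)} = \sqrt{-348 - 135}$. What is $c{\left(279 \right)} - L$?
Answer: $i \left(\sqrt{483} - \sqrt{1561557}\right) \approx - 1227.6 i$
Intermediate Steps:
$c{\left(v \right)} = i \sqrt{483}$ ($c{\left(v \right)} = \sqrt{-483} = i \sqrt{483}$)
$L = i \sqrt{1561557}$ ($L = \sqrt{-1561557} = i \sqrt{1561557} \approx 1249.6 i$)
$c{\left(279 \right)} - L = i \sqrt{483} - i \sqrt{1561557}$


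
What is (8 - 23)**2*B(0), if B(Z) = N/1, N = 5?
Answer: 1125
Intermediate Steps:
B(Z) = 5 (B(Z) = 5/1 = 5*1 = 5)
(8 - 23)**2*B(0) = (8 - 23)**2*5 = (-15)**2*5 = 225*5 = 1125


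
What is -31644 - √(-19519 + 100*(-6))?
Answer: -31644 - I*√20119 ≈ -31644.0 - 141.84*I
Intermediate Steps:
-31644 - √(-19519 + 100*(-6)) = -31644 - √(-19519 - 600) = -31644 - √(-20119) = -31644 - I*√20119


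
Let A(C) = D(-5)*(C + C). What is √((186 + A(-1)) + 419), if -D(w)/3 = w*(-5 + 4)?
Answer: √635 ≈ 25.199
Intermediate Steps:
D(w) = 3*w (D(w) = -3*w*(-5 + 4) = -3*w*(-1) = -(-3)*w = 3*w)
A(C) = -30*C (A(C) = (3*(-5))*(C + C) = -30*C)
√((186 + A(-1)) + 419) = √((186 - 30*(-1)) + 419) = √((186 + 30) + 419) = √(216 + 419) = √635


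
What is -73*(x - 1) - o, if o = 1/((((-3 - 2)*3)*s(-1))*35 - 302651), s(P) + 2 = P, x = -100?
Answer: 2219833349/301076 ≈ 7373.0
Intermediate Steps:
s(P) = -2 + P
o = -1/301076 (o = 1/((((-3 - 2)*3)*(-2 - 1))*35 - 302651) = 1/((-5*3*(-3))*35 - 302651) = 1/(-15*(-3)*35 - 302651) = 1/(45*35 - 302651) = 1/(1575 - 302651) = 1/(-301076) = -1/301076 ≈ -3.3214e-6)
-73*(x - 1) - o = -73*(-100 - 1) - 1*(-1/301076) = -73*(-101) + 1/301076 = 7373 + 1/301076 = 2219833349/301076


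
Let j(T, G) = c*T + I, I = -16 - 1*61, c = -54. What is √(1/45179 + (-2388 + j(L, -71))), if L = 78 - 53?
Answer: 6*I*√216304356701/45179 ≈ 61.766*I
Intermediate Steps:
I = -77 (I = -16 - 61 = -77)
L = 25
j(T, G) = -77 - 54*T (j(T, G) = -54*T - 77 = -77 - 54*T)
√(1/45179 + (-2388 + j(L, -71))) = √(1/45179 + (-2388 + (-77 - 54*25))) = √(1/45179 + (-2388 + (-77 - 1350))) = √(1/45179 + (-2388 - 1427)) = √(1/45179 - 3815) = √(-172357884/45179) = 6*I*√216304356701/45179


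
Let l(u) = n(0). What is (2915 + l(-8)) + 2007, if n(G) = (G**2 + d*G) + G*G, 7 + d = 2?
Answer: 4922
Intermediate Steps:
d = -5 (d = -7 + 2 = -5)
n(G) = -5*G + 2*G**2 (n(G) = (G**2 - 5*G) + G*G = (G**2 - 5*G) + G**2 = -5*G + 2*G**2)
l(u) = 0 (l(u) = 0*(-5 + 2*0) = 0*(-5 + 0) = 0*(-5) = 0)
(2915 + l(-8)) + 2007 = (2915 + 0) + 2007 = 2915 + 2007 = 4922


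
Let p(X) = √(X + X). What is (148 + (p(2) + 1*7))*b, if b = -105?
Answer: -16485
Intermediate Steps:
p(X) = √2*√X (p(X) = √(2*X) = √2*√X)
(148 + (p(2) + 1*7))*b = (148 + (√2*√2 + 1*7))*(-105) = (148 + (2 + 7))*(-105) = (148 + 9)*(-105) = 157*(-105) = -16485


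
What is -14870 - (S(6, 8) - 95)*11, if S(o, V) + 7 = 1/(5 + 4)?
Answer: -123743/9 ≈ -13749.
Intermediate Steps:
S(o, V) = -62/9 (S(o, V) = -7 + 1/(5 + 4) = -7 + 1/9 = -7 + ⅑ = -62/9)
-14870 - (S(6, 8) - 95)*11 = -14870 - (-62/9 - 95)*11 = -14870 - (-917)*11/9 = -14870 - 1*(-10087/9) = -14870 + 10087/9 = -123743/9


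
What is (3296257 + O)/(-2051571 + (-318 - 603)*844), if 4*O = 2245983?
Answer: -15431011/11315580 ≈ -1.3637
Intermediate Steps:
O = 2245983/4 (O = (¼)*2245983 = 2245983/4 ≈ 5.6150e+5)
(3296257 + O)/(-2051571 + (-318 - 603)*844) = (3296257 + 2245983/4)/(-2051571 + (-318 - 603)*844) = 15431011/(4*(-2051571 - 921*844)) = 15431011/(4*(-2051571 - 777324)) = (15431011/4)/(-2828895) = (15431011/4)*(-1/2828895) = -15431011/11315580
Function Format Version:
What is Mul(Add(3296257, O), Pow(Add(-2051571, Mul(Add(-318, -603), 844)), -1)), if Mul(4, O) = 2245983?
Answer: Rational(-15431011, 11315580) ≈ -1.3637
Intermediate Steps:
O = Rational(2245983, 4) (O = Mul(Rational(1, 4), 2245983) = Rational(2245983, 4) ≈ 5.6150e+5)
Mul(Add(3296257, O), Pow(Add(-2051571, Mul(Add(-318, -603), 844)), -1)) = Mul(Add(3296257, Rational(2245983, 4)), Pow(Add(-2051571, Mul(Add(-318, -603), 844)), -1)) = Mul(Rational(15431011, 4), Pow(Add(-2051571, Mul(-921, 844)), -1)) = Mul(Rational(15431011, 4), Pow(Add(-2051571, -777324), -1)) = Mul(Rational(15431011, 4), Pow(-2828895, -1)) = Mul(Rational(15431011, 4), Rational(-1, 2828895)) = Rational(-15431011, 11315580)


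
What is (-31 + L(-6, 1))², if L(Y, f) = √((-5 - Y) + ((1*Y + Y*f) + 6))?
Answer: (31 - I*√5)² ≈ 956.0 - 138.64*I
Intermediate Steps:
L(Y, f) = √(1 + Y*f) (L(Y, f) = √((-5 - Y) + ((Y + Y*f) + 6)) = √((-5 - Y) + (6 + Y + Y*f)) = √(1 + Y*f))
(-31 + L(-6, 1))² = (-31 + √(1 - 6*1))² = (-31 + √(1 - 6))² = (-31 + √(-5))² = (-31 + I*√5)²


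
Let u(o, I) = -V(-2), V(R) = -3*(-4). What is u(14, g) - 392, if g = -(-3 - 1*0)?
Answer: -404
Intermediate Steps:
g = 3 (g = -(-3 + 0) = -1*(-3) = 3)
V(R) = 12
u(o, I) = -12 (u(o, I) = -1*12 = -12)
u(14, g) - 392 = -12 - 392 = -404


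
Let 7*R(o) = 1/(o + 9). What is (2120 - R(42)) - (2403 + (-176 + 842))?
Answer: -338794/357 ≈ -949.00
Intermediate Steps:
R(o) = 1/(7*(9 + o)) (R(o) = 1/(7*(o + 9)) = 1/(7*(9 + o)))
(2120 - R(42)) - (2403 + (-176 + 842)) = (2120 - 1/(7*(9 + 42))) - (2403 + (-176 + 842)) = (2120 - 1/(7*51)) - (2403 + 666) = (2120 - 1/(7*51)) - 1*3069 = (2120 - 1*1/357) - 3069 = (2120 - 1/357) - 3069 = 756839/357 - 3069 = -338794/357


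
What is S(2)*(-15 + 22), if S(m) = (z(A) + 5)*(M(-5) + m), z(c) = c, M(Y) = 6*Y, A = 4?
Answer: -1764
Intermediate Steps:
S(m) = -270 + 9*m (S(m) = (4 + 5)*(6*(-5) + m) = 9*(-30 + m) = -270 + 9*m)
S(2)*(-15 + 22) = (-270 + 9*2)*(-15 + 22) = (-270 + 18)*7 = -252*7 = -1764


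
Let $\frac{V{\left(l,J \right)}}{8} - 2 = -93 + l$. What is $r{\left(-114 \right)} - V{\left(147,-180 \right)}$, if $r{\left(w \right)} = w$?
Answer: $-562$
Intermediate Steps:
$V{\left(l,J \right)} = -728 + 8 l$ ($V{\left(l,J \right)} = 16 + 8 \left(-93 + l\right) = 16 + \left(-744 + 8 l\right) = -728 + 8 l$)
$r{\left(-114 \right)} - V{\left(147,-180 \right)} = -114 - \left(-728 + 8 \cdot 147\right) = -114 - \left(-728 + 1176\right) = -114 - 448 = -562$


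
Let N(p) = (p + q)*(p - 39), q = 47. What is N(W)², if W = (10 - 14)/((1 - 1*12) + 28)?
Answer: 281180970225/83521 ≈ 3.3666e+6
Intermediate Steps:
W = -4/17 (W = -4/((1 - 12) + 28) = -4/(-11 + 28) = -4/17 ≈ -0.23529)
N(p) = (-39 + p)*(47 + p) (N(p) = (p + 47)*(p - 39) = (47 + p)*(-39 + p) = (-39 + p)*(47 + p))
N(W)² = (-1833 + (-4/17)² + 8*(-4/17))² = (-1833 + 16/289 - 32/17)² = (-530265/289)² = 281180970225/83521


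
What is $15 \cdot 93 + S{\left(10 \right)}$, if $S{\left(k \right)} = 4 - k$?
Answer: $1389$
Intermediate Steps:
$15 \cdot 93 + S{\left(10 \right)} = 15 \cdot 93 + \left(4 - 10\right) = 1395 + \left(4 - 10\right) = 1395 - 6 = 1389$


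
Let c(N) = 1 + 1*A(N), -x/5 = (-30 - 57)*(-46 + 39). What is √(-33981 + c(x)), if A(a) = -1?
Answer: I*√33981 ≈ 184.34*I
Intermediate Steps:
x = -3045 (x = -5*(-30 - 57)*(-46 + 39) = -(-435)*(-7) = -5*609 = -3045)
c(N) = 0 (c(N) = 1 + 1*(-1) = 1 - 1 = 0)
√(-33981 + c(x)) = √(-33981 + 0) = √(-33981) = I*√33981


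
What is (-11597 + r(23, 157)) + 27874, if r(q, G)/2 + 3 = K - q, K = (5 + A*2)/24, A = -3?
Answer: 194699/12 ≈ 16225.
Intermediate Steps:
K = -1/24 (K = (5 - 3*2)/24 = (5 - 6)*(1/24) = -1*1/24 = -1/24 ≈ -0.041667)
r(q, G) = -73/12 - 2*q (r(q, G) = -6 + 2*(-1/24 - q) = -6 + (-1/12 - 2*q) = -73/12 - 2*q)
(-11597 + r(23, 157)) + 27874 = (-11597 + (-73/12 - 2*23)) + 27874 = (-11597 + (-73/12 - 46)) + 27874 = (-11597 - 625/12) + 27874 = -139789/12 + 27874 = 194699/12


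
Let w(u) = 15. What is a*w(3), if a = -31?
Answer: -465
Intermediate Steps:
a*w(3) = -31*15 = -465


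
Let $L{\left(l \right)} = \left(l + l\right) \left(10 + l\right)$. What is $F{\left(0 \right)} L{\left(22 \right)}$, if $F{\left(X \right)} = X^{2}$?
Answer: $0$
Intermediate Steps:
$L{\left(l \right)} = 2 l \left(10 + l\right)$
$F{\left(0 \right)} L{\left(22 \right)} = 0^{2} \cdot 2 \cdot 22 \left(10 + 22\right) = 0 \cdot 2 \cdot 22 \cdot 32 = 0 \cdot 1408 = 0$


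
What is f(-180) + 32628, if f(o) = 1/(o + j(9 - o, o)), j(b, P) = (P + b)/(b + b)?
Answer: 246635010/7559 ≈ 32628.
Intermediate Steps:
j(b, P) = (P + b)/(2*b) (j(b, P) = (P + b)/((2*b)) = (P + b)*(1/(2*b)) = (P + b)/(2*b))
f(o) = 1/(o + 9/(2*(9 - o))) (f(o) = 1/(o + (o + (9 - o))/(2*(9 - o))) = 1/(o + (1/2)*9/(9 - o)) = 1/(o + 9/(2*(9 - o))))
f(-180) + 32628 = 2*(-9 - 180)/(-9 + 2*(-180)*(-9 - 180)) + 32628 = 2*(-189)/(-9 + 2*(-180)*(-189)) + 32628 = 2*(-189)/(-9 + 68040) + 32628 = 2*(-189)/68031 + 32628 = 2*(1/68031)*(-189) + 32628 = -42/7559 + 32628 = 246635010/7559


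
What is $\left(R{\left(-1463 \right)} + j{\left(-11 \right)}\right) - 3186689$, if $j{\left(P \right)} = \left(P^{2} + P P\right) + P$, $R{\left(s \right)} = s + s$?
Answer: $-3189384$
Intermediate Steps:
$R{\left(s \right)} = 2 s$
$j{\left(P \right)} = P + 2 P^{2}$ ($j{\left(P \right)} = \left(P^{2} + P^{2}\right) + P = 2 P^{2} + P = P + 2 P^{2}$)
$\left(R{\left(-1463 \right)} + j{\left(-11 \right)}\right) - 3186689 = \left(2 \left(-1463\right) - 11 \left(1 + 2 \left(-11\right)\right)\right) - 3186689 = \left(-2926 - 11 \left(1 - 22\right)\right) - 3186689 = \left(-2926 - -231\right) - 3186689 = \left(-2926 + 231\right) - 3186689 = -2695 - 3186689 = -3189384$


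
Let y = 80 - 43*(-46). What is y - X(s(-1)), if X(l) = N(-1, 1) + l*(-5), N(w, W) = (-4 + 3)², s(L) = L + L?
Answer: 2047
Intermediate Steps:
s(L) = 2*L
N(w, W) = 1 (N(w, W) = (-1)² = 1)
X(l) = 1 - 5*l (X(l) = 1 + l*(-5) = 1 - 5*l)
y = 2058 (y = 80 + 1978 = 2058)
y - X(s(-1)) = 2058 - (1 - 10*(-1)) = 2058 - (1 - 5*(-2)) = 2058 - (1 + 10) = 2058 - 1*11 = 2058 - 11 = 2047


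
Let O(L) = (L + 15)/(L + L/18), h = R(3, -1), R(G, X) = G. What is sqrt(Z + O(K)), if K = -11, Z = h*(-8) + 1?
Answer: I*sqrt(1019711)/209 ≈ 4.8316*I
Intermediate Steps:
h = 3
Z = -23 (Z = 3*(-8) + 1 = -24 + 1 = -23)
O(L) = 18*(15 + L)/(19*L) (O(L) = (15 + L)/(L + L*(1/18)) = (15 + L)/(L + L/18) = (15 + L)/((19*L/18)) = (15 + L)*(18/(19*L)) = 18*(15 + L)/(19*L))
sqrt(Z + O(K)) = sqrt(-23 + (18/19)*(15 - 11)/(-11)) = sqrt(-23 + (18/19)*(-1/11)*4) = sqrt(-23 - 72/209) = sqrt(-4879/209) = I*sqrt(1019711)/209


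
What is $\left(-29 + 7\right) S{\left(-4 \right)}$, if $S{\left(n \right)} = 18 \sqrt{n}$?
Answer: $- 792 i \approx - 792.0 i$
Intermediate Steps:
$\left(-29 + 7\right) S{\left(-4 \right)} = \left(-29 + 7\right) 18 \sqrt{-4} = - 22 \cdot 18 \cdot 2 i = - 22 \cdot 36 i = - 792 i$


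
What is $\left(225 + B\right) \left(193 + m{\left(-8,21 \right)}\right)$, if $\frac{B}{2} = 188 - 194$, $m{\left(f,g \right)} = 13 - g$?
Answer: $39405$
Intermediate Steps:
$B = -12$ ($B = 2 \left(188 - 194\right) = 2 \left(-6\right) = -12$)
$\left(225 + B\right) \left(193 + m{\left(-8,21 \right)}\right) = \left(225 - 12\right) \left(193 + \left(13 - 21\right)\right) = 213 \left(193 + \left(13 - 21\right)\right) = 213 \left(193 - 8\right) = 213 \cdot 185 = 39405$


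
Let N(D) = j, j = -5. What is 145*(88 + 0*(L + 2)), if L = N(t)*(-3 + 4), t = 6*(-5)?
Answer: 12760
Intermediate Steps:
t = -30
N(D) = -5
L = -5 (L = -5*(-3 + 4) = -5*1 = -5)
145*(88 + 0*(L + 2)) = 145*(88 + 0*(-5 + 2)) = 145*(88 + 0*(-3)) = 145*(88 + 0) = 145*88 = 12760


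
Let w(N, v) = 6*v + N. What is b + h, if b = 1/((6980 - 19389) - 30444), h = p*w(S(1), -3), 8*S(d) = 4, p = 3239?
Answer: -4858030347/85706 ≈ -56683.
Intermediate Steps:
S(d) = ½ (S(d) = (⅛)*4 = ½)
w(N, v) = N + 6*v
h = -113365/2 (h = 3239*(½ + 6*(-3)) = 3239*(½ - 18) = 3239*(-35/2) = -113365/2 ≈ -56683.)
b = -1/42853 (b = 1/(-12409 - 30444) = 1/(-42853) = -1/42853 ≈ -2.3336e-5)
b + h = -1/42853 - 113365/2 = -4858030347/85706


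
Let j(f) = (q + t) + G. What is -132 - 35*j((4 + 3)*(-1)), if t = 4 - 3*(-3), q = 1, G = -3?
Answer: -517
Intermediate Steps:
t = 13 (t = 4 + 9 = 13)
j(f) = 11 (j(f) = (1 + 13) - 3 = 14 - 3 = 11)
-132 - 35*j((4 + 3)*(-1)) = -132 - 35*11 = -132 - 385 = -517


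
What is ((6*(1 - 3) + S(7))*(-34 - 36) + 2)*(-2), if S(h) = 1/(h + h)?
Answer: -1674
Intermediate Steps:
S(h) = 1/(2*h)
((6*(1 - 3) + S(7))*(-34 - 36) + 2)*(-2) = ((6*(1 - 3) + (1/2)/7)*(-34 - 36) + 2)*(-2) = ((6*(-2) + (1/2)*(1/7))*(-70) + 2)*(-2) = ((-12 + 1/14)*(-70) + 2)*(-2) = (-167/14*(-70) + 2)*(-2) = (835 + 2)*(-2) = 837*(-2) = -1674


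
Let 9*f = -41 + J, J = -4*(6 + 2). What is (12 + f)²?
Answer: 1225/81 ≈ 15.123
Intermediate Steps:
J = -32 (J = -4*8 = -32)
f = -73/9 (f = (-41 - 32)/9 = (⅑)*(-73) = -73/9 ≈ -8.1111)
(12 + f)² = (12 - 73/9)² = (35/9)² = 1225/81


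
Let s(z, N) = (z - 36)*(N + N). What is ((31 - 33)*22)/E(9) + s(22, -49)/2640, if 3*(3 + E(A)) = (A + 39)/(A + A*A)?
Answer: 1350361/83820 ≈ 16.110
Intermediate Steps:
E(A) = -3 + (39 + A)/(3*(A + A**2)) (E(A) = -3 + ((A + 39)/(A + A*A))/3 = -3 + ((39 + A)/(A + A**2))/3 = -3 + (39 + A)/(3*(A + A**2)))
s(z, N) = 2*N*(-36 + z) (s(z, N) = (-36 + z)*(2*N) = 2*N*(-36 + z))
((31 - 33)*22)/E(9) + s(22, -49)/2640 = ((31 - 33)*22)/(((1/3)*(39 - 9*9**2 - 8*9)/(9*(1 + 9)))) + (2*(-49)*(-36 + 22))/2640 = (-2*22)/(((1/3)*(1/9)*(39 - 9*81 - 72)/10)) + (2*(-49)*(-14))*(1/2640) = -44*270/(39 - 729 - 72) + 1372*(1/2640) = -44/((1/3)*(1/9)*(1/10)*(-762)) + 343/660 = -44/(-127/45) + 343/660 = -44*(-45/127) + 343/660 = 1980/127 + 343/660 = 1350361/83820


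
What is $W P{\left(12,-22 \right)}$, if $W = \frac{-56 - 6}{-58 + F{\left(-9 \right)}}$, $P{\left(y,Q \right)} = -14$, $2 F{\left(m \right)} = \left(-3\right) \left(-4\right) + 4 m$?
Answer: $- \frac{62}{5} \approx -12.4$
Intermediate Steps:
$F{\left(m \right)} = 6 + 2 m$ ($F{\left(m \right)} = \frac{\left(-3\right) \left(-4\right) + 4 m}{2} = \frac{12 + 4 m}{2} = 6 + 2 m$)
$W = \frac{31}{35}$ ($W = \frac{-56 - 6}{-58 + \left(6 + 2 \left(-9\right)\right)} = - \frac{62}{-58 + \left(6 - 18\right)} = - \frac{62}{-58 - 12} = - \frac{62}{-70} = \left(-62\right) \left(- \frac{1}{70}\right) = \frac{31}{35} \approx 0.88571$)
$W P{\left(12,-22 \right)} = \frac{31}{35} \left(-14\right) = - \frac{62}{5}$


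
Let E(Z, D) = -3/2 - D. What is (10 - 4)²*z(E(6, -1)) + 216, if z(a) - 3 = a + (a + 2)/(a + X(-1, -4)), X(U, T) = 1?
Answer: 414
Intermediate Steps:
E(Z, D) = -3/2 - D (E(Z, D) = -3*½ - D = -3/2 - D)
z(a) = 3 + a + (2 + a)/(1 + a) (z(a) = 3 + (a + (a + 2)/(a + 1)) = 3 + (a + (2 + a)/(1 + a)) = 3 + a + (2 + a)/(1 + a))
(10 - 4)²*z(E(6, -1)) + 216 = (10 - 4)²*((5 + (-3/2 - 1*(-1))² + 5*(-3/2 - 1*(-1)))/(1 + (-3/2 - 1*(-1)))) + 216 = 6²*((5 + (-3/2 + 1)² + 5*(-3/2 + 1))/(1 + (-3/2 + 1))) + 216 = 36*((5 + (-½)² + 5*(-½))/(1 - ½)) + 216 = 36*((5 + ¼ - 5/2)/(½)) + 216 = 36*(2*(11/4)) + 216 = 36*(11/2) + 216 = 198 + 216 = 414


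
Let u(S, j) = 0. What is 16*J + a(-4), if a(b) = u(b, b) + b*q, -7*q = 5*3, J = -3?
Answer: -276/7 ≈ -39.429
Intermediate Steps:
q = -15/7 (q = -5*3/7 = -⅐*15 = -15/7 ≈ -2.1429)
a(b) = -15*b/7 (a(b) = 0 + b*(-15/7) = 0 - 15*b/7 = -15*b/7)
16*J + a(-4) = 16*(-3) - 15/7*(-4) = -48 + 60/7 = -276/7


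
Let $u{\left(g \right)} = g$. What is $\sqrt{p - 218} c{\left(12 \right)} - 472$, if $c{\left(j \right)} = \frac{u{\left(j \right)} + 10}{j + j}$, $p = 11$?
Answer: $-472 + \frac{11 i \sqrt{23}}{4} \approx -472.0 + 13.189 i$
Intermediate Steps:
$c{\left(j \right)} = \frac{10 + j}{2 j}$ ($c{\left(j \right)} = \frac{j + 10}{j + j} = \frac{10 + j}{2 j}$)
$\sqrt{p - 218} c{\left(12 \right)} - 472 = \sqrt{11 - 218} \frac{10 + 12}{2 \cdot 12} - 472 = \sqrt{-207} \cdot \frac{1}{2} \cdot \frac{1}{12} \cdot 22 - 472 = 3 i \sqrt{23} \cdot \frac{11}{12} - 472 = \frac{11 i \sqrt{23}}{4} - 472 = -472 + \frac{11 i \sqrt{23}}{4}$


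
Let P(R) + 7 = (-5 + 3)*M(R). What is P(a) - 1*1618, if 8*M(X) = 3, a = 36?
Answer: -6503/4 ≈ -1625.8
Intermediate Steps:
M(X) = 3/8 (M(X) = (⅛)*3 = 3/8)
P(R) = -31/4 (P(R) = -7 + (-5 + 3)*(3/8) = -7 - 2*3/8 = -7 - ¾ = -31/4)
P(a) - 1*1618 = -31/4 - 1*1618 = -31/4 - 1618 = -6503/4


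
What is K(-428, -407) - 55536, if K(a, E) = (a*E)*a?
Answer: -74611424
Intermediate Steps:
K(a, E) = E*a² (K(a, E) = (E*a)*a = E*a²)
K(-428, -407) - 55536 = -407*(-428)² - 55536 = -407*183184 - 55536 = -74555888 - 55536 = -74611424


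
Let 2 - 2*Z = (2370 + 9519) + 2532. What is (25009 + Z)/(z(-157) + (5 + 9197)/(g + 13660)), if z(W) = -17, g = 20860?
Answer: -307219370/288819 ≈ -1063.7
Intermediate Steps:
Z = -14419/2 (Z = 1 - ((2370 + 9519) + 2532)/2 = 1 - (11889 + 2532)/2 = 1 - ½*14421 = 1 - 14421/2 = -14419/2 ≈ -7209.5)
(25009 + Z)/(z(-157) + (5 + 9197)/(g + 13660)) = (25009 - 14419/2)/(-17 + (5 + 9197)/(20860 + 13660)) = 35599/(2*(-17 + 9202/34520)) = 35599/(2*(-17 + 9202*(1/34520))) = 35599/(2*(-17 + 4601/17260)) = 35599/(2*(-288819/17260)) = (35599/2)*(-17260/288819) = -307219370/288819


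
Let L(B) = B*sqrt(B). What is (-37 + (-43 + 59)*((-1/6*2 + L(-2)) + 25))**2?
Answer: 1132897/9 - 68672*I*sqrt(2)/3 ≈ 1.2588e+5 - 32372.0*I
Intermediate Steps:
L(B) = B**(3/2)
(-37 + (-43 + 59)*((-1/6*2 + L(-2)) + 25))**2 = (-37 + (-43 + 59)*((-1/6*2 + (-2)**(3/2)) + 25))**2 = (-37 + 16*((-1*1/6*2 - 2*I*sqrt(2)) + 25))**2 = (-37 + 16*((-1/6*2 - 2*I*sqrt(2)) + 25))**2 = (-37 + 16*((-1/3 - 2*I*sqrt(2)) + 25))**2 = (-37 + 16*(74/3 - 2*I*sqrt(2)))**2 = (-37 + (1184/3 - 32*I*sqrt(2)))**2 = (1073/3 - 32*I*sqrt(2))**2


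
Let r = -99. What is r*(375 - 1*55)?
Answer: -31680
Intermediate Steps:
r*(375 - 1*55) = -99*(375 - 1*55) = -99*(375 - 55) = -99*320 = -31680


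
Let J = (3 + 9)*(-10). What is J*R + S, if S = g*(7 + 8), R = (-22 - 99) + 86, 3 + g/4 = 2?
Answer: 4140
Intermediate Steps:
g = -4 (g = -12 + 4*2 = -12 + 8 = -4)
R = -35 (R = -121 + 86 = -35)
S = -60 (S = -4*(7 + 8) = -4*15 = -60)
J = -120 (J = 12*(-10) = -120)
J*R + S = -120*(-35) - 60 = 4200 - 60 = 4140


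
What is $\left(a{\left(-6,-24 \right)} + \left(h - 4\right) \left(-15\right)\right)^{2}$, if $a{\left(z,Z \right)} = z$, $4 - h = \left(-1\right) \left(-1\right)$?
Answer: $81$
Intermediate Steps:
$h = 3$ ($h = 4 - \left(-1\right) \left(-1\right) = 4 - 1 = 3$)
$\left(a{\left(-6,-24 \right)} + \left(h - 4\right) \left(-15\right)\right)^{2} = \left(-6 + \left(3 - 4\right) \left(-15\right)\right)^{2} = \left(-6 - -15\right)^{2} = \left(-6 + 15\right)^{2} = 9^{2} = 81$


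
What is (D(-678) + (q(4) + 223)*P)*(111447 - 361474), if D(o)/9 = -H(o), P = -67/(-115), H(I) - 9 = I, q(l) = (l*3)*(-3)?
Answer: -176255033488/115 ≈ -1.5327e+9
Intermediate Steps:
q(l) = -9*l (q(l) = (3*l)*(-3) = -9*l)
H(I) = 9 + I
P = 67/115 (P = -67*(-1/115) = 67/115 ≈ 0.58261)
D(o) = -81 - 9*o (D(o) = 9*(-(9 + o)) = 9*(-9 - o) = -81 - 9*o)
(D(-678) + (q(4) + 223)*P)*(111447 - 361474) = ((-81 - 9*(-678)) + (-9*4 + 223)*(67/115))*(111447 - 361474) = ((-81 + 6102) + (-36 + 223)*(67/115))*(-250027) = (6021 + 187*(67/115))*(-250027) = (6021 + 12529/115)*(-250027) = (704944/115)*(-250027) = -176255033488/115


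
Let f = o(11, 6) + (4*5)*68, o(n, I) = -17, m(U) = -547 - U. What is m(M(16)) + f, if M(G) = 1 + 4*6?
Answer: 771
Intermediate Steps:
M(G) = 25 (M(G) = 1 + 24 = 25)
f = 1343 (f = -17 + (4*5)*68 = -17 + 20*68 = -17 + 1360 = 1343)
m(M(16)) + f = (-547 - 1*25) + 1343 = (-547 - 25) + 1343 = -572 + 1343 = 771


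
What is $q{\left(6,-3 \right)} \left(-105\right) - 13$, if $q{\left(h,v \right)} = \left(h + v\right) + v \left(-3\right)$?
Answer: $-1273$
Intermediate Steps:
$q{\left(h,v \right)} = h - 2 v$ ($q{\left(h,v \right)} = \left(h + v\right) - 3 v = h - 2 v$)
$q{\left(6,-3 \right)} \left(-105\right) - 13 = \left(6 - -6\right) \left(-105\right) - 13 = \left(6 + 6\right) \left(-105\right) - 13 = 12 \left(-105\right) - 13 = -1260 - 13 = -1273$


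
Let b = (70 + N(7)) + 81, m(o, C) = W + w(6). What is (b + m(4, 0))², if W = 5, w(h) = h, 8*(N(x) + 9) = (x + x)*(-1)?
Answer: 366025/16 ≈ 22877.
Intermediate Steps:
N(x) = -9 - x/4 (N(x) = -9 + ((x + x)*(-1))/8 = -9 + ((2*x)*(-1))/8 = -9 + (-2*x)/8 = -9 - x/4)
m(o, C) = 11 (m(o, C) = 5 + 6 = 11)
b = 561/4 (b = (70 + (-9 - ¼*7)) + 81 = (70 + (-9 - 7/4)) + 81 = (70 - 43/4) + 81 = 237/4 + 81 = 561/4 ≈ 140.25)
(b + m(4, 0))² = (561/4 + 11)² = (605/4)² = 366025/16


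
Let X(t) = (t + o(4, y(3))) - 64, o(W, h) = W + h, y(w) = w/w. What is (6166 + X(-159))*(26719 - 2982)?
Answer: 141187676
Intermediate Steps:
y(w) = 1
X(t) = -59 + t (X(t) = (t + (4 + 1)) - 64 = (t + 5) - 64 = (5 + t) - 64 = -59 + t)
(6166 + X(-159))*(26719 - 2982) = (6166 + (-59 - 159))*(26719 - 2982) = (6166 - 218)*23737 = 5948*23737 = 141187676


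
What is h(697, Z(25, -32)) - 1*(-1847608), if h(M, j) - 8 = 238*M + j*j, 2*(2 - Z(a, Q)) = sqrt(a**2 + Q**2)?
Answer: 8055673/4 - 2*sqrt(1649) ≈ 2.0138e+6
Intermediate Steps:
Z(a, Q) = 2 - sqrt(Q**2 + a**2)/2 (Z(a, Q) = 2 - sqrt(a**2 + Q**2)/2 = 2 - sqrt(Q**2 + a**2)/2)
h(M, j) = 8 + j**2 + 238*M (h(M, j) = 8 + (238*M + j*j) = 8 + (238*M + j**2) = 8 + (j**2 + 238*M) = 8 + j**2 + 238*M)
h(697, Z(25, -32)) - 1*(-1847608) = (8 + (2 - sqrt((-32)**2 + 25**2)/2)**2 + 238*697) - 1*(-1847608) = (8 + (2 - sqrt(1024 + 625)/2)**2 + 165886) + 1847608 = (8 + (2 - sqrt(1649)/2)**2 + 165886) + 1847608 = (165894 + (2 - sqrt(1649)/2)**2) + 1847608 = 2013502 + (2 - sqrt(1649)/2)**2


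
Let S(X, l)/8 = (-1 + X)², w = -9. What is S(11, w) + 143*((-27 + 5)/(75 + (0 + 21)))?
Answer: 36827/48 ≈ 767.23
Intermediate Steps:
S(X, l) = 8*(-1 + X)²
S(11, w) + 143*((-27 + 5)/(75 + (0 + 21))) = 8*(-1 + 11)² + 143*((-27 + 5)/(75 + (0 + 21))) = 8*10² + 143*(-22/(75 + 21)) = 8*100 + 143*(-22/96) = 800 + 143*(-22*1/96) = 800 + 143*(-11/48) = 800 - 1573/48 = 36827/48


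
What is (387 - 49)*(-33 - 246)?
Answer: -94302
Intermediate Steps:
(387 - 49)*(-33 - 246) = 338*(-279) = -94302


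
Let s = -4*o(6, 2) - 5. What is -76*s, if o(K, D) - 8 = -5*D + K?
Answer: 1596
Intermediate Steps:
o(K, D) = 8 + K - 5*D (o(K, D) = 8 + (-5*D + K) = 8 + (K - 5*D) = 8 + K - 5*D)
s = -21 (s = -4*(8 + 6 - 5*2) - 5 = -4*(8 + 6 - 10) - 5 = -4*4 - 5 = -16 - 5 = -21)
-76*s = -76*(-21) = 1596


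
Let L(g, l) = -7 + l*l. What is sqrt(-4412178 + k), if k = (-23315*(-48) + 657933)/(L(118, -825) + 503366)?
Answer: I*sqrt(386566808180945901)/295996 ≈ 2100.5*I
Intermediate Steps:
L(g, l) = -7 + l**2
k = 1777053/1183984 (k = (-23315*(-48) + 657933)/((-7 + (-825)**2) + 503366) = (1119120 + 657933)/((-7 + 680625) + 503366) = 1777053/(680618 + 503366) = 1777053/1183984 ≈ 1.5009)
sqrt(-4412178 + k) = sqrt(-4412178 + 1777053/1183984) = sqrt(-5223946380099/1183984) = I*sqrt(386566808180945901)/295996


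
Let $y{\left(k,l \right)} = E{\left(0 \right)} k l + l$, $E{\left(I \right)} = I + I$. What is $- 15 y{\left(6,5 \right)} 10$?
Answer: $-750$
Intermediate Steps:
$E{\left(I \right)} = 2 I$
$y{\left(k,l \right)} = l$ ($y{\left(k,l \right)} = 2 \cdot 0 k l + l = 0 k l + l = 0 l + l = 0 + l = l$)
$- 15 y{\left(6,5 \right)} 10 = \left(-15\right) 5 \cdot 10 = \left(-75\right) 10 = -750$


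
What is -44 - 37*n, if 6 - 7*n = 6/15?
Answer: -368/5 ≈ -73.600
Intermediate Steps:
n = ⅘ (n = 6/7 - 6/(7*15) = 6/7 - ⅐*⅖ = 6/7 - 2/35 = ⅘ ≈ 0.80000)
-44 - 37*n = -44 - 37*⅘ = -44 - 148/5 = -368/5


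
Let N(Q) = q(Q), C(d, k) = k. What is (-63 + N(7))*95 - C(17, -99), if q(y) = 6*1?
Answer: -5316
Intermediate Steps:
q(y) = 6
N(Q) = 6
(-63 + N(7))*95 - C(17, -99) = (-63 + 6)*95 - 1*(-99) = -57*95 + 99 = -5415 + 99 = -5316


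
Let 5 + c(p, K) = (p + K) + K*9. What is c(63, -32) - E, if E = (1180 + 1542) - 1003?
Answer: -1981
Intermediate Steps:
c(p, K) = -5 + p + 10*K (c(p, K) = -5 + ((p + K) + K*9) = -5 + ((K + p) + 9*K) = -5 + (p + 10*K) = -5 + p + 10*K)
E = 1719 (E = 2722 - 1003 = 1719)
c(63, -32) - E = (-5 + 63 + 10*(-32)) - 1*1719 = (-5 + 63 - 320) - 1719 = -262 - 1719 = -1981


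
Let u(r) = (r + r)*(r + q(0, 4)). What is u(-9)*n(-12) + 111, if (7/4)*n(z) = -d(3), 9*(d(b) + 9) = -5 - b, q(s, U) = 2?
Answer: 823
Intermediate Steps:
d(b) = -86/9 - b/9 (d(b) = -9 + (-5 - b)/9 = -9 + (-5/9 - b/9) = -86/9 - b/9)
n(z) = 356/63 (n(z) = 4*(-(-86/9 - ⅑*3))/7 = 4*(-(-86/9 - ⅓))/7 = 4*(-1*(-89/9))/7 = (4/7)*(89/9) = 356/63)
u(r) = 2*r*(2 + r) (u(r) = (r + r)*(r + 2) = (2*r)*(2 + r) = 2*r*(2 + r))
u(-9)*n(-12) + 111 = (2*(-9)*(2 - 9))*(356/63) + 111 = (2*(-9)*(-7))*(356/63) + 111 = 126*(356/63) + 111 = 712 + 111 = 823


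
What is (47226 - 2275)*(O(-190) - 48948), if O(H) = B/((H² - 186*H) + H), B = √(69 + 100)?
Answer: -156768634710637/71250 ≈ -2.2003e+9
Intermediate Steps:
B = 13 (B = √169 = 13)
O(H) = 13/(H² - 185*H) (O(H) = 13/((H² - 186*H) + H) = 13/(H² - 185*H))
(47226 - 2275)*(O(-190) - 48948) = (47226 - 2275)*(13/(-190*(-185 - 190)) - 48948) = 44951*(13*(-1/190)/(-375) - 48948) = 44951*(13*(-1/190)*(-1/375) - 48948) = 44951*(13/71250 - 48948) = 44951*(-3487544987/71250) = -156768634710637/71250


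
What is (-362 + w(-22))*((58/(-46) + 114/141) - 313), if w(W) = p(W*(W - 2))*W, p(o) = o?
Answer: 4058649476/1081 ≈ 3.7545e+6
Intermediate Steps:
w(W) = W**2*(-2 + W) (w(W) = (W*(W - 2))*W = (W*(-2 + W))*W = W**2*(-2 + W))
(-362 + w(-22))*((58/(-46) + 114/141) - 313) = (-362 + (-22)**2*(-2 - 22))*((58/(-46) + 114/141) - 313) = (-362 + 484*(-24))*((58*(-1/46) + 114*(1/141)) - 313) = (-362 - 11616)*((-29/23 + 38/47) - 313) = -11978*(-489/1081 - 313) = -11978*(-338842/1081) = 4058649476/1081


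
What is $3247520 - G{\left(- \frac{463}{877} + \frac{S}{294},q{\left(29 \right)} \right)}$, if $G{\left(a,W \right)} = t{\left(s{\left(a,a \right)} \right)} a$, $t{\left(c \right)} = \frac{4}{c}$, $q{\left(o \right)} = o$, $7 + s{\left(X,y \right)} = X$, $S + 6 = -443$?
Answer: $\frac{7582180923140}{2334761} \approx 3.2475 \cdot 10^{6}$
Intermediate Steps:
$S = -449$ ($S = -6 - 443 = -449$)
$s{\left(X,y \right)} = -7 + X$
$G{\left(a,W \right)} = \frac{4 a}{-7 + a}$ ($G{\left(a,W \right)} = \frac{4}{-7 + a} a = \frac{4 a}{-7 + a}$)
$3247520 - G{\left(- \frac{463}{877} + \frac{S}{294},q{\left(29 \right)} \right)} = 3247520 - \frac{4 \left(- \frac{463}{877} - \frac{449}{294}\right)}{-7 - \left(\frac{449}{294} + \frac{463}{877}\right)} = 3247520 - \frac{4 \left(\left(-463\right) \frac{1}{877} - \frac{449}{294}\right)}{-7 - \frac{529895}{257838}} = 3247520 - \frac{4 \left(- \frac{463}{877} - \frac{449}{294}\right)}{-7 - \frac{529895}{257838}} = 3247520 - 4 \left(- \frac{529895}{257838}\right) \frac{1}{-7 - \frac{529895}{257838}} = 3247520 - 4 \left(- \frac{529895}{257838}\right) \frac{1}{- \frac{2334761}{257838}} = 3247520 - 4 \left(- \frac{529895}{257838}\right) \left(- \frac{257838}{2334761}\right) = 3247520 - \frac{2119580}{2334761} = \frac{7582180923140}{2334761}$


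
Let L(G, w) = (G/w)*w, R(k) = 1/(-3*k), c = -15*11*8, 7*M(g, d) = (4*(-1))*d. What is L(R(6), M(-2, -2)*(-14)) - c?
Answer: 23759/18 ≈ 1319.9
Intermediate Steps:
M(g, d) = -4*d/7 (M(g, d) = ((4*(-1))*d)/7 = (-4*d)/7 = -4*d/7)
c = -1320 (c = -165*8 = -1320)
R(k) = -1/(3*k)
L(G, w) = G
L(R(6), M(-2, -2)*(-14)) - c = -1/3/6 - 1*(-1320) = -1/3*1/6 + 1320 = -1/18 + 1320 = 23759/18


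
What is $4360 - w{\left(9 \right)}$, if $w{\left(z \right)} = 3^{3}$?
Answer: $4333$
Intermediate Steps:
$w{\left(z \right)} = 27$
$4360 - w{\left(9 \right)} = 4360 - 27 = 4333$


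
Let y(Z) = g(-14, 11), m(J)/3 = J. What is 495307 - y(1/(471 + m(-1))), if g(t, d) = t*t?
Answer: 495111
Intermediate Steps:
m(J) = 3*J
g(t, d) = t²
y(Z) = 196 (y(Z) = (-14)² = 196)
495307 - y(1/(471 + m(-1))) = 495307 - 1*196 = 495307 - 196 = 495111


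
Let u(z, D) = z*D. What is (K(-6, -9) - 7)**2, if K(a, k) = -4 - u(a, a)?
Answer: 2209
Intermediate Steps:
u(z, D) = D*z
K(a, k) = -4 - a**2 (K(a, k) = -4 - a*a = -4 - a**2)
(K(-6, -9) - 7)**2 = ((-4 - 1*(-6)**2) - 7)**2 = ((-4 - 1*36) - 7)**2 = ((-4 - 36) - 7)**2 = (-40 - 7)**2 = (-47)**2 = 2209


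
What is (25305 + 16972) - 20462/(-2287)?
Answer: 96707961/2287 ≈ 42286.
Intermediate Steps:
(25305 + 16972) - 20462/(-2287) = 42277 - 20462*(-1/2287) = 42277 + 20462/2287 = 96707961/2287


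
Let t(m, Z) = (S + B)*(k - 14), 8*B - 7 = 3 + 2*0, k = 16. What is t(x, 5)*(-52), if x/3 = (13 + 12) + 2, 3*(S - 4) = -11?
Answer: -494/3 ≈ -164.67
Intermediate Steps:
S = ⅓ (S = 4 + (⅓)*(-11) = 4 - 11/3 = ⅓ ≈ 0.33333)
B = 5/4 (B = 7/8 + (3 + 2*0)/8 = 7/8 + (3 + 0)/8 = 7/8 + (⅛)*3 = 7/8 + 3/8 = 5/4 ≈ 1.2500)
x = 81 (x = 3*((13 + 12) + 2) = 3*(25 + 2) = 3*27 = 81)
t(m, Z) = 19/6 (t(m, Z) = (⅓ + 5/4)*(16 - 14) = (19/12)*2 = 19/6)
t(x, 5)*(-52) = (19/6)*(-52) = -494/3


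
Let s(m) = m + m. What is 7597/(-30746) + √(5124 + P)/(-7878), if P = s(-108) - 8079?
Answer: -7597/30746 - I*√3171/7878 ≈ -0.24709 - 0.007148*I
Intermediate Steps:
s(m) = 2*m
P = -8295 (P = 2*(-108) - 8079 = -216 - 8079 = -8295)
7597/(-30746) + √(5124 + P)/(-7878) = 7597/(-30746) + √(5124 - 8295)/(-7878) = 7597*(-1/30746) + √(-3171)*(-1/7878) = -7597/30746 + (I*√3171)*(-1/7878) = -7597/30746 - I*√3171/7878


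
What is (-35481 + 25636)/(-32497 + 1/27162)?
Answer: 267409890/882683513 ≈ 0.30295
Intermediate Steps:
(-35481 + 25636)/(-32497 + 1/27162) = -9845/(-32497 + 1/27162) = -9845/(-882683513/27162) = -9845*(-27162/882683513) = 267409890/882683513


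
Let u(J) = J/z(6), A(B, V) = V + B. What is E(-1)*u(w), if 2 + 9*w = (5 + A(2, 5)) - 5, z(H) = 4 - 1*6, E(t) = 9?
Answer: -5/2 ≈ -2.5000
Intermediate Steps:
A(B, V) = B + V
z(H) = -2 (z(H) = 4 - 6 = -2)
w = 5/9 (w = -2/9 + ((5 + (2 + 5)) - 5)/9 = -2/9 + ((5 + 7) - 5)/9 = -2/9 + (12 - 5)/9 = -2/9 + (⅑)*7 = -2/9 + 7/9 = 5/9 ≈ 0.55556)
u(J) = -J/2 (u(J) = J/(-2) = J*(-½) = -J/2)
E(-1)*u(w) = 9*(-½*5/9) = 9*(-5/18) = -5/2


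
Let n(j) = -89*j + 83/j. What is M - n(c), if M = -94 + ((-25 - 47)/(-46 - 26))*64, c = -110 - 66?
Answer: -2762061/176 ≈ -15694.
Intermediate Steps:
c = -176
M = -30 (M = -94 - 72/(-72)*64 = -94 - 72*(-1/72)*64 = -94 + 1*64 = -94 + 64 = -30)
M - n(c) = -30 - (-89*(-176) + 83/(-176)) = -30 - (15664 + 83*(-1/176)) = -30 - (15664 - 83/176) = -30 - 1*2756781/176 = -30 - 2756781/176 = -2762061/176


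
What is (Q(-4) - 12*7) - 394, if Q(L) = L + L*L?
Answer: -466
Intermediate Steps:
Q(L) = L + L²
(Q(-4) - 12*7) - 394 = (-4*(1 - 4) - 12*7) - 394 = (-4*(-3) - 84) - 394 = (12 - 84) - 394 = -72 - 394 = -466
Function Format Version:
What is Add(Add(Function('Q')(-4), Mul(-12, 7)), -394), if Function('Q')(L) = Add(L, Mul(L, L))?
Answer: -466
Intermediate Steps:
Function('Q')(L) = Add(L, Pow(L, 2))
Add(Add(Function('Q')(-4), Mul(-12, 7)), -394) = Add(Add(Mul(-4, Add(1, -4)), Mul(-12, 7)), -394) = Add(Add(Mul(-4, -3), -84), -394) = Add(Add(12, -84), -394) = Add(-72, -394) = -466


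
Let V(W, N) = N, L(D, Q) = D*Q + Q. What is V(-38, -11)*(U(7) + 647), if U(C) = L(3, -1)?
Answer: -7073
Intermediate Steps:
L(D, Q) = Q + D*Q
U(C) = -4 (U(C) = -(1 + 3) = -1*4 = -4)
V(-38, -11)*(U(7) + 647) = -11*(-4 + 647) = -11*643 = -7073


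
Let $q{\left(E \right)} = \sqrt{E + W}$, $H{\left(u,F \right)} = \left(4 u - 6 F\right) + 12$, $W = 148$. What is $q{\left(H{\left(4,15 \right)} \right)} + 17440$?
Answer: $17440 + \sqrt{86} \approx 17449.0$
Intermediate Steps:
$H{\left(u,F \right)} = 12 - 6 F + 4 u$ ($H{\left(u,F \right)} = \left(- 6 F + 4 u\right) + 12 = 12 - 6 F + 4 u$)
$q{\left(E \right)} = \sqrt{148 + E}$ ($q{\left(E \right)} = \sqrt{E + 148} = \sqrt{148 + E}$)
$q{\left(H{\left(4,15 \right)} \right)} + 17440 = \sqrt{148 + \left(12 - 90 + 4 \cdot 4\right)} + 17440 = \sqrt{148 + \left(12 - 90 + 16\right)} + 17440 = \sqrt{148 - 62} + 17440 = \sqrt{86} + 17440 = 17440 + \sqrt{86}$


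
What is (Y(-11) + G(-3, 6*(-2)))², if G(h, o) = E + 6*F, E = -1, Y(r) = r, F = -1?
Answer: 324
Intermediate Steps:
G(h, o) = -7 (G(h, o) = -1 + 6*(-1) = -1 - 6 = -7)
(Y(-11) + G(-3, 6*(-2)))² = (-11 - 7)² = (-18)² = 324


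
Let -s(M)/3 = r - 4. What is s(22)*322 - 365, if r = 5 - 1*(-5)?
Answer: -6161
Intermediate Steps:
r = 10 (r = 5 + 5 = 10)
s(M) = -18 (s(M) = -3*(10 - 4) = -3*6 = -18)
s(22)*322 - 365 = -18*322 - 365 = -5796 - 365 = -6161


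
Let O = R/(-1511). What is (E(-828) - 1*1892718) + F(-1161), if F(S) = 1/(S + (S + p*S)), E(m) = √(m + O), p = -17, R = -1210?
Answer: -32961683969/17415 + I*√1888595878/1511 ≈ -1.8927e+6 + 28.761*I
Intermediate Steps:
O = 1210/1511 (O = -1210/(-1511) = -1210*(-1/1511) = 1210/1511 ≈ 0.80079)
E(m) = √(1210/1511 + m) (E(m) = √(m + 1210/1511) = √(1210/1511 + m))
F(S) = -1/(15*S) (F(S) = 1/(S + (S - 17*S)) = 1/(S - 16*S) = 1/(-15*S) = -1/(15*S))
(E(-828) - 1*1892718) + F(-1161) = (√(1828310 + 2283121*(-828))/1511 - 1*1892718) - 1/15/(-1161) = (√(1828310 - 1890424188)/1511 - 1892718) - 1/15*(-1/1161) = (√(-1888595878)/1511 - 1892718) + 1/17415 = ((I*√1888595878)/1511 - 1892718) + 1/17415 = (I*√1888595878/1511 - 1892718) + 1/17415 = (-1892718 + I*√1888595878/1511) + 1/17415 = -32961683969/17415 + I*√1888595878/1511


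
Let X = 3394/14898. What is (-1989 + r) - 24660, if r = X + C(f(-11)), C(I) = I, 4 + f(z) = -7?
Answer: -198588643/7449 ≈ -26660.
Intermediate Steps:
X = 1697/7449 (X = 3394*(1/14898) = 1697/7449 ≈ 0.22782)
f(z) = -11 (f(z) = -4 - 7 = -11)
r = -80242/7449 (r = 1697/7449 - 11 = -80242/7449 ≈ -10.772)
(-1989 + r) - 24660 = (-1989 - 80242/7449) - 24660 = -14896303/7449 - 24660 = -198588643/7449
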